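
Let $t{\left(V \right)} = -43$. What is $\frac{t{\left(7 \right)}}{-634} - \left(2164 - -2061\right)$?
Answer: $- \frac{2678607}{634} \approx -4224.9$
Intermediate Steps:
$\frac{t{\left(7 \right)}}{-634} - \left(2164 - -2061\right) = - \frac{43}{-634} - \left(2164 - -2061\right) = \left(-43\right) \left(- \frac{1}{634}\right) - \left(2164 + 2061\right) = \frac{43}{634} - 4225 = - \frac{2678607}{634}$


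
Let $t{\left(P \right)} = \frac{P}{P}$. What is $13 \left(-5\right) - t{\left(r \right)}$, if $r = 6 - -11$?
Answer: $-66$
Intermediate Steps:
$r = 17$ ($r = 6 + 11 = 17$)
$t{\left(P \right)} = 1$
$13 \left(-5\right) - t{\left(r \right)} = 13 \left(-5\right) - 1 = -65 - 1 = -66$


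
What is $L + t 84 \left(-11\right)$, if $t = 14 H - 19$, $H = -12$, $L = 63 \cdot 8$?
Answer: $173292$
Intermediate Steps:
$L = 504$
$t = -187$ ($t = 14 \left(-12\right) - 19 = -168 - 19 = -187$)
$L + t 84 \left(-11\right) = 504 - 187 \cdot 84 \left(-11\right) = 504 - -172788 = 504 + 172788 = 173292$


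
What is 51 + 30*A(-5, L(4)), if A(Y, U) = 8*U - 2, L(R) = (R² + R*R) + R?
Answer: 8631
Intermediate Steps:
L(R) = R + 2*R² (L(R) = (R² + R²) + R = 2*R² + R = R + 2*R²)
A(Y, U) = -2 + 8*U
51 + 30*A(-5, L(4)) = 51 + 30*(-2 + 8*(4*(1 + 2*4))) = 51 + 30*(-2 + 8*(4*(1 + 8))) = 51 + 30*(-2 + 8*(4*9)) = 51 + 30*(-2 + 8*36) = 51 + 30*(-2 + 288) = 51 + 30*286 = 51 + 8580 = 8631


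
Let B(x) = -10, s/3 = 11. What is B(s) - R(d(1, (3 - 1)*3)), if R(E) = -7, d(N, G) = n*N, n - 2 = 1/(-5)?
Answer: -3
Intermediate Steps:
n = 9/5 (n = 2 + 1/(-5) = 2 - 1/5 = 9/5 ≈ 1.8000)
d(N, G) = 9*N/5
s = 33 (s = 3*11 = 33)
B(s) - R(d(1, (3 - 1)*3)) = -10 - 1*(-7) = -10 + 7 = -3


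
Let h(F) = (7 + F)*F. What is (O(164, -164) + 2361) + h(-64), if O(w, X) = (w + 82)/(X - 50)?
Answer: 642840/107 ≈ 6007.9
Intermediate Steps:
O(w, X) = (82 + w)/(-50 + X)
h(F) = F*(7 + F)
(O(164, -164) + 2361) + h(-64) = ((82 + 164)/(-50 - 164) + 2361) - 64*(7 - 64) = (246/(-214) + 2361) - 64*(-57) = (-1/214*246 + 2361) + 3648 = (-123/107 + 2361) + 3648 = 252504/107 + 3648 = 642840/107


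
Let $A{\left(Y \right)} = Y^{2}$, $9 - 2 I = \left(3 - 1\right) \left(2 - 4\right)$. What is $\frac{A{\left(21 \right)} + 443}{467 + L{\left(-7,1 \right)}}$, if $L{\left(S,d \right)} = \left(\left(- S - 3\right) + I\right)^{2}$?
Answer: $\frac{3536}{2309} \approx 1.5314$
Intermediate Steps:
$I = \frac{13}{2}$ ($I = \frac{9}{2} - \frac{\left(3 - 1\right) \left(2 - 4\right)}{2} = \frac{9}{2} - \frac{2 \left(-2\right)}{2} = \frac{9}{2} - -2 = \frac{9}{2} + 2 = \frac{13}{2} \approx 6.5$)
$L{\left(S,d \right)} = \left(\frac{7}{2} - S\right)^{2}$ ($L{\left(S,d \right)} = \left(\left(- S - 3\right) + \frac{13}{2}\right)^{2} = \left(\left(-3 - S\right) + \frac{13}{2}\right)^{2} = \left(\frac{7}{2} - S\right)^{2}$)
$\frac{A{\left(21 \right)} + 443}{467 + L{\left(-7,1 \right)}} = \frac{21^{2} + 443}{467 + \frac{\left(-7 + 2 \left(-7\right)\right)^{2}}{4}} = \frac{441 + 443}{467 + \frac{\left(-7 - 14\right)^{2}}{4}} = \frac{884}{467 + \frac{\left(-21\right)^{2}}{4}} = \frac{884}{467 + \frac{1}{4} \cdot 441} = \frac{884}{467 + \frac{441}{4}} = \frac{884}{\frac{2309}{4}} = 884 \cdot \frac{4}{2309} = \frac{3536}{2309}$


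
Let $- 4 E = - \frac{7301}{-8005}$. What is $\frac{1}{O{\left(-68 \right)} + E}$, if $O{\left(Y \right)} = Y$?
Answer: $- \frac{32020}{2184661} \approx -0.014657$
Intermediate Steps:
$E = - \frac{7301}{32020}$ ($E = - \frac{\left(-7301\right) \frac{1}{-8005}}{4} = - \frac{\left(-7301\right) \left(- \frac{1}{8005}\right)}{4} = \left(- \frac{1}{4}\right) \frac{7301}{8005} = - \frac{7301}{32020} \approx -0.22801$)
$\frac{1}{O{\left(-68 \right)} + E} = \frac{1}{-68 - \frac{7301}{32020}} = \frac{1}{- \frac{2184661}{32020}} = - \frac{32020}{2184661}$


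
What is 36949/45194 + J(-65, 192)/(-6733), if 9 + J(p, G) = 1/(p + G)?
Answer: 31646368907/38644982654 ≈ 0.81890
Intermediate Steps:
J(p, G) = -9 + 1/(G + p) (J(p, G) = -9 + 1/(p + G) = -9 + 1/(G + p))
36949/45194 + J(-65, 192)/(-6733) = 36949/45194 + ((1 - 9*192 - 9*(-65))/(192 - 65))/(-6733) = 36949*(1/45194) + ((1 - 1728 + 585)/127)*(-1/6733) = 36949/45194 + ((1/127)*(-1142))*(-1/6733) = 36949/45194 - 1142/127*(-1/6733) = 36949/45194 + 1142/855091 = 31646368907/38644982654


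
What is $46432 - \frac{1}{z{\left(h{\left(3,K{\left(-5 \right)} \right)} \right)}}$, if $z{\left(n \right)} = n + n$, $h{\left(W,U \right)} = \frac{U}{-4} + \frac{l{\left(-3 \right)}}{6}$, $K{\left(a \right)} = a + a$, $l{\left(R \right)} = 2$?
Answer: $\frac{789341}{17} \approx 46432.0$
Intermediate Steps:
$K{\left(a \right)} = 2 a$
$h{\left(W,U \right)} = \frac{1}{3} - \frac{U}{4}$ ($h{\left(W,U \right)} = \frac{U}{-4} + \frac{2}{6} = U \left(- \frac{1}{4}\right) + 2 \cdot \frac{1}{6} = - \frac{U}{4} + \frac{1}{3} = \frac{1}{3} - \frac{U}{4}$)
$z{\left(n \right)} = 2 n$
$46432 - \frac{1}{z{\left(h{\left(3,K{\left(-5 \right)} \right)} \right)}} = 46432 - \frac{1}{2 \left(\frac{1}{3} - \frac{2 \left(-5\right)}{4}\right)} = 46432 - \frac{1}{2 \left(\frac{1}{3} - - \frac{5}{2}\right)} = 46432 - \frac{1}{2 \left(\frac{1}{3} + \frac{5}{2}\right)} = 46432 - \frac{1}{2 \cdot \frac{17}{6}} = 46432 - \frac{1}{\frac{17}{3}} = 46432 - \frac{3}{17} = \frac{789341}{17}$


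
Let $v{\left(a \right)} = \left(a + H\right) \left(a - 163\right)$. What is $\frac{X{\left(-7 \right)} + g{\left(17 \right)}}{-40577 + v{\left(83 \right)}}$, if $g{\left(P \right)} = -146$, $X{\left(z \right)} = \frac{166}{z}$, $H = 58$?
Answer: $\frac{1188}{362999} \approx 0.0032727$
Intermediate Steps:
$v{\left(a \right)} = \left(-163 + a\right) \left(58 + a\right)$ ($v{\left(a \right)} = \left(a + 58\right) \left(a - 163\right) = \left(58 + a\right) \left(-163 + a\right) = \left(-163 + a\right) \left(58 + a\right)$)
$\frac{X{\left(-7 \right)} + g{\left(17 \right)}}{-40577 + v{\left(83 \right)}} = \frac{\frac{166}{-7} - 146}{-40577 - \left(18169 - 6889\right)} = \frac{166 \left(- \frac{1}{7}\right) - 146}{-40577 - 11280} = \frac{- \frac{166}{7} - 146}{-40577 - 11280} = - \frac{1188}{7 \left(-51857\right)} = \left(- \frac{1188}{7}\right) \left(- \frac{1}{51857}\right) = \frac{1188}{362999}$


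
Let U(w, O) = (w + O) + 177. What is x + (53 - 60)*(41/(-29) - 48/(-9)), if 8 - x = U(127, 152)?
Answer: -41363/87 ≈ -475.44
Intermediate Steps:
U(w, O) = 177 + O + w (U(w, O) = (O + w) + 177 = 177 + O + w)
x = -448 (x = 8 - (177 + 152 + 127) = 8 - 1*456 = 8 - 456 = -448)
x + (53 - 60)*(41/(-29) - 48/(-9)) = -448 + (53 - 60)*(41/(-29) - 48/(-9)) = -448 - 7*(41*(-1/29) - 48*(-⅑)) = -448 - 7*(-41/29 + 16/3) = -448 - 7*341/87 = -448 - 2387/87 = -41363/87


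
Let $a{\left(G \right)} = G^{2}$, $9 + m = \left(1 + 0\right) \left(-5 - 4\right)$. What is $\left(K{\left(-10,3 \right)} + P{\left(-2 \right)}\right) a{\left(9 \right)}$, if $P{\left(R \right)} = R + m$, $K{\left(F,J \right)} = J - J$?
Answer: $-1620$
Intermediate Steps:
$K{\left(F,J \right)} = 0$
$m = -18$ ($m = -9 + \left(1 + 0\right) \left(-5 - 4\right) = -9 + 1 \left(-9\right) = -9 - 9 = -18$)
$P{\left(R \right)} = -18 + R$ ($P{\left(R \right)} = R - 18 = -18 + R$)
$\left(K{\left(-10,3 \right)} + P{\left(-2 \right)}\right) a{\left(9 \right)} = \left(0 - 20\right) 9^{2} = \left(0 - 20\right) 81 = \left(-20\right) 81 = -1620$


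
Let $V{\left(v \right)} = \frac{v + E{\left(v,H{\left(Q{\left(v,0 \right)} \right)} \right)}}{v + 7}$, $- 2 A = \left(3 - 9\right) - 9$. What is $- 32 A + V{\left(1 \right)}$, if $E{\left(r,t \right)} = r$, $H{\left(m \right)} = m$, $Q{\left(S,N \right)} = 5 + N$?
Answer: $- \frac{959}{4} \approx -239.75$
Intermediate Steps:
$A = \frac{15}{2}$ ($A = - \frac{\left(3 - 9\right) - 9}{2} = - \frac{-6 - 9}{2} = \left(- \frac{1}{2}\right) \left(-15\right) = \frac{15}{2} \approx 7.5$)
$V{\left(v \right)} = \frac{2 v}{7 + v}$ ($V{\left(v \right)} = \frac{v + v}{v + 7} = \frac{2 v}{7 + v}$)
$- 32 A + V{\left(1 \right)} = \left(-32\right) \frac{15}{2} + 2 \cdot 1 \frac{1}{7 + 1} = -240 + 2 \cdot 1 \cdot \frac{1}{8} = -240 + \frac{1}{4} = - \frac{959}{4}$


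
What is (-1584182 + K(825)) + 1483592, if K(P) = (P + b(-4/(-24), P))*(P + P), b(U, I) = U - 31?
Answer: 1209785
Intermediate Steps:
b(U, I) = -31 + U
K(P) = 2*P*(-185/6 + P) (K(P) = (P + (-31 - 4/(-24)))*(P + P) = (P + (-31 - 4*(-1/24)))*(2*P) = (P + (-31 + ⅙))*(2*P) = (P - 185/6)*(2*P) = (-185/6 + P)*(2*P) = 2*P*(-185/6 + P))
(-1584182 + K(825)) + 1483592 = (-1584182 + (⅓)*825*(-185 + 6*825)) + 1483592 = (-1584182 + (⅓)*825*(-185 + 4950)) + 1483592 = (-1584182 + (⅓)*825*4765) + 1483592 = (-1584182 + 1310375) + 1483592 = -273807 + 1483592 = 1209785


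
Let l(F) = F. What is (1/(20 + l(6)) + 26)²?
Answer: 458329/676 ≈ 678.00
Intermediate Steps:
(1/(20 + l(6)) + 26)² = (1/(20 + 6) + 26)² = (1/26 + 26)² = (677/26)² = 458329/676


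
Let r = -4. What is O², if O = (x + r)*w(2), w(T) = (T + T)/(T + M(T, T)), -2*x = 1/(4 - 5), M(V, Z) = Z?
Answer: 49/4 ≈ 12.250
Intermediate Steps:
x = ½ (x = -1/(2*(4 - 5)) = -½/(-1) = -½*(-1) = ½ ≈ 0.50000)
w(T) = 1 (w(T) = (T + T)/(T + T) = (2*T)/((2*T)) = (2*T)*(1/(2*T)) = 1)
O = -7/2 (O = (½ - 4)*1 = -7/2*1 = -7/2 ≈ -3.5000)
O² = (-7/2)² = 49/4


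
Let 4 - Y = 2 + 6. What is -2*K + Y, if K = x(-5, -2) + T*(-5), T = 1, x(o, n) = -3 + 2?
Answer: 8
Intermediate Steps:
x(o, n) = -1
Y = -4 (Y = 4 - (2 + 6) = 4 - 1*8 = 4 - 8 = -4)
K = -6 (K = -1 + 1*(-5) = -1 - 5 = -6)
-2*K + Y = -2*(-6) - 4 = 12 - 4 = 8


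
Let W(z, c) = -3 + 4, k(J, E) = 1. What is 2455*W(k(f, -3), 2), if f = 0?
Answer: 2455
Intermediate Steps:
W(z, c) = 1
2455*W(k(f, -3), 2) = 2455*1 = 2455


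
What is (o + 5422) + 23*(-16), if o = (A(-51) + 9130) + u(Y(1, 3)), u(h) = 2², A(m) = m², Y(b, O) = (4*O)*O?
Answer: 16789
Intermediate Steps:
Y(b, O) = 4*O²
u(h) = 4
o = 11735 (o = ((-51)² + 9130) + 4 = (2601 + 9130) + 4 = 11731 + 4 = 11735)
(o + 5422) + 23*(-16) = (11735 + 5422) + 23*(-16) = 17157 - 368 = 16789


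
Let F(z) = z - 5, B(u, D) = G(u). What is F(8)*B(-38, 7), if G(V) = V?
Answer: -114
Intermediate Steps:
B(u, D) = u
F(z) = -5 + z
F(8)*B(-38, 7) = (-5 + 8)*(-38) = 3*(-38) = -114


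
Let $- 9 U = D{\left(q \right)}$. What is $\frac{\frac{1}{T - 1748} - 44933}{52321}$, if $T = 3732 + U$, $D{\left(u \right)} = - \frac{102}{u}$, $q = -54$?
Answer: $- \frac{7220148890}{8407304527} \approx -0.8588$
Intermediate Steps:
$U = - \frac{17}{81}$ ($U = - \frac{\left(-102\right) \frac{1}{-54}}{9} = - \frac{\left(-102\right) \left(- \frac{1}{54}\right)}{9} = \left(- \frac{1}{9}\right) \frac{17}{9} = - \frac{17}{81} \approx -0.20988$)
$T = \frac{302275}{81}$ ($T = 3732 - \frac{17}{81} = \frac{302275}{81} \approx 3731.8$)
$\frac{\frac{1}{T - 1748} - 44933}{52321} = \frac{\frac{1}{\frac{302275}{81} - 1748} - 44933}{52321} = \left(\frac{1}{\frac{160687}{81}} - 44933\right) \frac{1}{52321} = \left(\frac{81}{160687} - 44933\right) \frac{1}{52321} = \left(- \frac{7220148890}{160687}\right) \frac{1}{52321} = - \frac{7220148890}{8407304527}$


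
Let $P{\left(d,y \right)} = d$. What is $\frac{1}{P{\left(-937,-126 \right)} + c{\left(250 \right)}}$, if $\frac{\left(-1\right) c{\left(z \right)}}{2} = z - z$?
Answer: $- \frac{1}{937} \approx -0.0010672$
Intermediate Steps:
$c{\left(z \right)} = 0$ ($c{\left(z \right)} = - 2 \left(z - z\right) = \left(-2\right) 0 = 0$)
$\frac{1}{P{\left(-937,-126 \right)} + c{\left(250 \right)}} = \frac{1}{-937 + 0} = \frac{1}{-937} = - \frac{1}{937}$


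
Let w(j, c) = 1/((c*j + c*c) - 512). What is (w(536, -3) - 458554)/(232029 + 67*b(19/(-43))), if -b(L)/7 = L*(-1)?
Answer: -5946331755/3006165328 ≈ -1.9780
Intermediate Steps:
w(j, c) = 1/(-512 + c² + c*j) (w(j, c) = 1/((c*j + c²) - 512) = 1/((c² + c*j) - 512) = 1/(-512 + c² + c*j))
b(L) = 7*L (b(L) = -7*L*(-1) = -(-7)*L = 7*L)
(w(536, -3) - 458554)/(232029 + 67*b(19/(-43))) = (1/(-512 + (-3)² - 3*536) - 458554)/(232029 + 67*(7*(19/(-43)))) = (1/(-512 + 9 - 1608) - 458554)/(232029 + 67*(7*(19*(-1/43)))) = (1/(-2111) - 458554)/(232029 + 67*(7*(-19/43))) = (-1/2111 - 458554)/(232029 + 67*(-133/43)) = -968007495/(2111*(232029 - 8911/43)) = -968007495/(2111*9968336/43) = -968007495/2111*43/9968336 = -5946331755/3006165328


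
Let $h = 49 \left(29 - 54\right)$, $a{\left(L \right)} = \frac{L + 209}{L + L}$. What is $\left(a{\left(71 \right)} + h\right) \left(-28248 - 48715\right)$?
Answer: $\frac{6683082105}{71} \approx 9.4128 \cdot 10^{7}$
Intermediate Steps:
$a{\left(L \right)} = \frac{209 + L}{2 L}$
$h = -1225$ ($h = 49 \left(-25\right) = -1225$)
$\left(a{\left(71 \right)} + h\right) \left(-28248 - 48715\right) = \left(\frac{209 + 71}{2 \cdot 71} - 1225\right) \left(-28248 - 48715\right) = \left(\frac{1}{2} \cdot \frac{1}{71} \cdot 280 - 1225\right) \left(-76963\right) = \left(\frac{140}{71} - 1225\right) \left(-76963\right) = \left(- \frac{86835}{71}\right) \left(-76963\right) = \frac{6683082105}{71}$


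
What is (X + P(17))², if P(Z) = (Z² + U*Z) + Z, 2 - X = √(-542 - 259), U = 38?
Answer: 909315 - 5724*I*√89 ≈ 9.0932e+5 - 54000.0*I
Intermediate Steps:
X = 2 - 3*I*√89 (X = 2 - √(-542 - 259) = 2 - √(-801) = 2 - 3*I*√89 ≈ 2.0 - 28.302*I)
P(Z) = Z² + 39*Z (P(Z) = (Z² + 38*Z) + Z = Z² + 39*Z)
(X + P(17))² = ((2 - 3*I*√89) + 17*(39 + 17))² = ((2 - 3*I*√89) + 17*56)² = ((2 - 3*I*√89) + 952)² = (954 - 3*I*√89)²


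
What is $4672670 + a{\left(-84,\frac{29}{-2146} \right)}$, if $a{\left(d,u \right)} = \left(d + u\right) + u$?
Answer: $\frac{172885681}{37} \approx 4.6726 \cdot 10^{6}$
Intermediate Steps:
$a{\left(d,u \right)} = d + 2 u$
$4672670 + a{\left(-84,\frac{29}{-2146} \right)} = 4672670 - \left(84 - 2 \frac{29}{-2146}\right) = 4672670 - \left(84 - 2 \cdot 29 \left(- \frac{1}{2146}\right)\right) = 4672670 + \left(-84 + 2 \left(- \frac{1}{74}\right)\right) = 4672670 - \frac{3109}{37} = \frac{172885681}{37}$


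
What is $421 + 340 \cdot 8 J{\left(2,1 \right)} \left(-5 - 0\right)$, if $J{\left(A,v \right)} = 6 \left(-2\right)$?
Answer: $163621$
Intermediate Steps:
$J{\left(A,v \right)} = -12$
$421 + 340 \cdot 8 J{\left(2,1 \right)} \left(-5 - 0\right) = 421 + 340 \cdot 8 \left(-12\right) \left(-5 - 0\right) = 421 + 340 \left(- 96 \left(-5 + 0\right)\right) = 421 + 340 \left(\left(-96\right) \left(-5\right)\right) = 421 + 340 \cdot 480 = 421 + 163200 = 163621$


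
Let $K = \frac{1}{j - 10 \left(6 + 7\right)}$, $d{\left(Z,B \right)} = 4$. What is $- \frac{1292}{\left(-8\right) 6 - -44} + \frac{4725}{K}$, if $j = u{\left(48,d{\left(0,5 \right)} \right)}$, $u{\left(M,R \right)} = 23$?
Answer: $-505252$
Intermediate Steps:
$j = 23$
$K = - \frac{1}{107}$ ($K = \frac{1}{23 - 10 \left(6 + 7\right)} = \frac{1}{23 - 130} = \frac{1}{-107} = - \frac{1}{107} \approx -0.0093458$)
$- \frac{1292}{\left(-8\right) 6 - -44} + \frac{4725}{K} = - \frac{1292}{\left(-8\right) 6 - -44} + \frac{4725}{- \frac{1}{107}} = - \frac{1292}{-48 + 44} + 4725 \left(-107\right) = - \frac{1292}{-4} - 505575 = \left(-1292\right) \left(- \frac{1}{4}\right) - 505575 = 323 - 505575 = -505252$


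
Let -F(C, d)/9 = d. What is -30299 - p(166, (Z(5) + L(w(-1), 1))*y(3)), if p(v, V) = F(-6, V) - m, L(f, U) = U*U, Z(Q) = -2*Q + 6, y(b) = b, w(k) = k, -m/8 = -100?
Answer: -29580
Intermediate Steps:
m = 800 (m = -8*(-100) = 800)
F(C, d) = -9*d
Z(Q) = 6 - 2*Q
L(f, U) = U²
p(v, V) = -800 - 9*V (p(v, V) = -9*V - 1*800 = -9*V - 800 = -800 - 9*V)
-30299 - p(166, (Z(5) + L(w(-1), 1))*y(3)) = -30299 - (-800 - 9*((6 - 2*5) + 1²)*3) = -30299 - (-800 - 9*((6 - 10) + 1)*3) = -30299 - (-800 - 9*(-4 + 1)*3) = -30299 - (-800 - (-27)*3) = -30299 - (-800 - 9*(-9)) = -30299 - (-800 + 81) = -30299 - 1*(-719) = -30299 + 719 = -29580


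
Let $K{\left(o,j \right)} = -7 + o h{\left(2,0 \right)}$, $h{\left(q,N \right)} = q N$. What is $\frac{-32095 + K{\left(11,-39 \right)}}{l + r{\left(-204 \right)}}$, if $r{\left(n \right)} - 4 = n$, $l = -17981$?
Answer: $\frac{32102}{18181} \approx 1.7657$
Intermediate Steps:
$h{\left(q,N \right)} = N q$
$K{\left(o,j \right)} = -7$ ($K{\left(o,j \right)} = -7 + o 0 \cdot 2 = -7 + o 0 = -7 + 0 = -7$)
$r{\left(n \right)} = 4 + n$
$\frac{-32095 + K{\left(11,-39 \right)}}{l + r{\left(-204 \right)}} = \frac{-32095 - 7}{-17981 + \left(4 - 204\right)} = - \frac{32102}{-17981 - 200} = - \frac{32102}{-18181} = \left(-32102\right) \left(- \frac{1}{18181}\right) = \frac{32102}{18181}$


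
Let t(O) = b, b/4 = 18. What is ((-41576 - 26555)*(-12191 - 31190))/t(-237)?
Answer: 2955590911/72 ≈ 4.1050e+7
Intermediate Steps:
b = 72 (b = 4*18 = 72)
t(O) = 72
((-41576 - 26555)*(-12191 - 31190))/t(-237) = ((-41576 - 26555)*(-12191 - 31190))/72 = -68131*(-43381)*(1/72) = 2955590911*(1/72) = 2955590911/72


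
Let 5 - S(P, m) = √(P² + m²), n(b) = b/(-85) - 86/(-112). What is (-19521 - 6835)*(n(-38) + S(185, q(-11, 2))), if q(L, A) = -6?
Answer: -194922387/1190 + 26356*√34261 ≈ 4.7146e+6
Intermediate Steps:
n(b) = 43/56 - b/85 (n(b) = b*(-1/85) - 86*(-1/112) = -b/85 + 43/56 = 43/56 - b/85)
S(P, m) = 5 - √(P² + m²)
(-19521 - 6835)*(n(-38) + S(185, q(-11, 2))) = (-19521 - 6835)*((43/56 - 1/85*(-38)) + (5 - √(185² + (-6)²))) = -26356*((43/56 + 38/85) + (5 - √(34225 + 36))) = -26356*(5783/4760 + (5 - √34261)) = -26356*(29583/4760 - √34261) = -194922387/1190 + 26356*√34261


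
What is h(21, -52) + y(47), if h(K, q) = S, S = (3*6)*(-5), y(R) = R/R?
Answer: -89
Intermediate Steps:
y(R) = 1
S = -90 (S = 18*(-5) = -90)
h(K, q) = -90
h(21, -52) + y(47) = -90 + 1 = -89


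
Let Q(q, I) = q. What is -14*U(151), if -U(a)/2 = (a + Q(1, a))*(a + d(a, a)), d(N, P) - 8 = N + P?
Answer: 1962016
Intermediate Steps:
d(N, P) = 8 + N + P (d(N, P) = 8 + (N + P) = 8 + N + P)
U(a) = -2*(1 + a)*(8 + 3*a) (U(a) = -2*(a + 1)*(a + (8 + a + a)) = -2*(1 + a)*(a + (8 + 2*a)) = -2*(1 + a)*(8 + 3*a))
-14*U(151) = -14*(-16 - 22*151 - 6*151**2) = -14*(-16 - 3322 - 6*22801) = -14*(-16 - 3322 - 136806) = -14*(-140144) = 1962016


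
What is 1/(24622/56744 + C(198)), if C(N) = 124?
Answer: 28372/3530439 ≈ 0.0080364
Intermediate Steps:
1/(24622/56744 + C(198)) = 1/(24622/56744 + 124) = 1/(24622*(1/56744) + 124) = 1/(12311/28372 + 124) = 1/(3530439/28372) = 28372/3530439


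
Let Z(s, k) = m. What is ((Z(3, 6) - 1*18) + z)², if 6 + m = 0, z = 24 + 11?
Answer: 121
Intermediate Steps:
z = 35
m = -6 (m = -6 + 0 = -6)
Z(s, k) = -6
((Z(3, 6) - 1*18) + z)² = ((-6 - 1*18) + 35)² = ((-6 - 18) + 35)² = (-24 + 35)² = 11² = 121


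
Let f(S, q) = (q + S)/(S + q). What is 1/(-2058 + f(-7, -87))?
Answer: -1/2057 ≈ -0.00048614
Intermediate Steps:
f(S, q) = 1 (f(S, q) = (S + q)/(S + q) = 1)
1/(-2058 + f(-7, -87)) = 1/(-2058 + 1) = 1/(-2057) = -1/2057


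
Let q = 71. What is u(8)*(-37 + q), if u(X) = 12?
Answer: 408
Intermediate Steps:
u(8)*(-37 + q) = 12*(-37 + 71) = 12*34 = 408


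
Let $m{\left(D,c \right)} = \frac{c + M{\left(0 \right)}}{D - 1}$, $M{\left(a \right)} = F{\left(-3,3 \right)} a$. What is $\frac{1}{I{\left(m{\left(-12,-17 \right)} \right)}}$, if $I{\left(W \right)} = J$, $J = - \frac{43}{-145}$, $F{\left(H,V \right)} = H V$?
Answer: $\frac{145}{43} \approx 3.3721$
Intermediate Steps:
$M{\left(a \right)} = - 9 a$ ($M{\left(a \right)} = \left(-3\right) 3 a = - 9 a$)
$m{\left(D,c \right)} = \frac{c}{-1 + D}$ ($m{\left(D,c \right)} = \frac{c - 0}{D - 1} = \frac{c + 0}{-1 + D} = \frac{c}{-1 + D}$)
$J = \frac{43}{145}$ ($J = \left(-43\right) \left(- \frac{1}{145}\right) = \frac{43}{145} \approx 0.29655$)
$I{\left(W \right)} = \frac{43}{145}$
$\frac{1}{I{\left(m{\left(-12,-17 \right)} \right)}} = \frac{1}{\frac{43}{145}} = \frac{145}{43}$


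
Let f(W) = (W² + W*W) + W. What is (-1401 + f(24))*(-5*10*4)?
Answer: 45000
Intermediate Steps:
f(W) = W + 2*W² (f(W) = (W² + W²) + W = 2*W² + W = W + 2*W²)
(-1401 + f(24))*(-5*10*4) = (-1401 + 24*(1 + 2*24))*(-5*10*4) = (-1401 + 24*(1 + 48))*(-50*4) = (-1401 + 24*49)*(-200) = (-1401 + 1176)*(-200) = -225*(-200) = 45000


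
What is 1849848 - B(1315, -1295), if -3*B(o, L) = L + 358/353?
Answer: 652844085/353 ≈ 1.8494e+6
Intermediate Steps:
B(o, L) = -358/1059 - L/3 (B(o, L) = -(L + 358/353)/3 = -(358/353 + L)/3 = -358/1059 - L/3)
1849848 - B(1315, -1295) = 1849848 - (-358/1059 - ⅓*(-1295)) = 1849848 - (-358/1059 + 1295/3) = 1849848 - 1*152259/353 = 1849848 - 152259/353 = 652844085/353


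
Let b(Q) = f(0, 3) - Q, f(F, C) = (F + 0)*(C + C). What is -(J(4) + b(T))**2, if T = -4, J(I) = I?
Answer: -64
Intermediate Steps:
f(F, C) = 2*C*F (f(F, C) = F*(2*C) = 2*C*F)
b(Q) = -Q (b(Q) = 2*3*0 - Q = 0 - Q = -Q)
-(J(4) + b(T))**2 = -(4 - 1*(-4))**2 = -(4 + 4)**2 = -1*8**2 = -1*64 = -64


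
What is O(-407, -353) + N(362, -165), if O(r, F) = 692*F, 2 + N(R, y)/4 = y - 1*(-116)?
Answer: -244480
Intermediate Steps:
N(R, y) = 456 + 4*y (N(R, y) = -8 + 4*(y - 1*(-116)) = -8 + 4*(y + 116) = -8 + 4*(116 + y) = -8 + (464 + 4*y) = 456 + 4*y)
O(-407, -353) + N(362, -165) = 692*(-353) + (456 + 4*(-165)) = -244276 + (456 - 660) = -244276 - 204 = -244480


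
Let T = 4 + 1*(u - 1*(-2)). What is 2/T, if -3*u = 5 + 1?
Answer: ½ ≈ 0.50000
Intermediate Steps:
u = -2 (u = -(5 + 1)/3 = -⅓*6 = -2)
T = 4 (T = 4 + 1*(-2 - 1*(-2)) = 4 + 1*(-2 + 2) = 4 + 1*0 = 4 + 0 = 4)
2/T = 2/4 = 2*(¼) = ½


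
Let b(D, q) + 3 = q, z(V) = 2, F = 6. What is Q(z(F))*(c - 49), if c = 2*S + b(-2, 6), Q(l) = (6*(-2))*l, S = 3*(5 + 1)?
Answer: 240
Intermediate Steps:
b(D, q) = -3 + q
S = 18 (S = 3*6 = 18)
Q(l) = -12*l
c = 39 (c = 2*18 + (-3 + 6) = 36 + 3 = 39)
Q(z(F))*(c - 49) = (-12*2)*(39 - 49) = -24*(-10) = 240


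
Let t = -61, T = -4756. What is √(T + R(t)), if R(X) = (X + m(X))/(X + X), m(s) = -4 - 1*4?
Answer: I*√70779886/122 ≈ 68.96*I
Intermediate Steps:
m(s) = -8 (m(s) = -4 - 4 = -8)
R(X) = (-8 + X)/(2*X) (R(X) = (X - 8)/(X + X) = (-8 + X)/((2*X)) = (-8 + X)*(1/(2*X)) = (-8 + X)/(2*X))
√(T + R(t)) = √(-4756 + (½)*(-8 - 61)/(-61)) = √(-4756 + (½)*(-1/61)*(-69)) = √(-4756 + 69/122) = √(-580163/122) = I*√70779886/122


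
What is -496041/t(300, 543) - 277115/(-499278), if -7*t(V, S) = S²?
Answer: 201704843269/16356846558 ≈ 12.332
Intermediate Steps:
t(V, S) = -S²/7
-496041/t(300, 543) - 277115/(-499278) = -496041/((-⅐*543²)) - 277115/(-499278) = -496041/((-⅐*294849)) - 277115*(-1/499278) = -496041/(-294849/7) + 277115/499278 = -496041*(-7/294849) + 277115/499278 = 1157429/98283 + 277115/499278 = 201704843269/16356846558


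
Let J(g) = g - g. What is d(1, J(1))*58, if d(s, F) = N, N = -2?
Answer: -116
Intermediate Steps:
J(g) = 0
d(s, F) = -2
d(1, J(1))*58 = -2*58 = -116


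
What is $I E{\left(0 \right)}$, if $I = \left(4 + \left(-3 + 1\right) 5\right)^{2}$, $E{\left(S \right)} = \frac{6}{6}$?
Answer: $36$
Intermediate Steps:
$E{\left(S \right)} = 1$ ($E{\left(S \right)} = 6 \cdot \frac{1}{6} = 1$)
$I = 36$ ($I = \left(4 - 10\right)^{2} = \left(-6\right)^{2} = 36$)
$I E{\left(0 \right)} = 36 \cdot 1 = 36$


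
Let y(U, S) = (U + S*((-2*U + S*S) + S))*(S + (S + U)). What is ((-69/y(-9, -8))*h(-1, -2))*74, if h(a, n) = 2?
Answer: -10212/15025 ≈ -0.67967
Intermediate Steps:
y(U, S) = (U + 2*S)*(U + S*(S + S² - 2*U)) (y(U, S) = (U + S*((-2*U + S²) + S))*(U + 2*S) = (U + S*((S² - 2*U) + S))*(U + 2*S) = (U + S*(S + S² - 2*U))*(U + 2*S) = (U + 2*S)*(U + S*(S + S² - 2*U)))
((-69/y(-9, -8))*h(-1, -2))*74 = (-69/((-9)² + 2*(-8)³ + 2*(-8)⁴ - 9*(-8)³ - 3*(-9)*(-8)² - 2*(-8)*(-9)² + 2*(-8)*(-9))*2)*74 = (-69/(81 + 2*(-512) + 2*4096 - 9*(-512) - 3*(-9)*64 - 2*(-8)*81 + 144)*2)*74 = (-69/(81 - 1024 + 8192 + 4608 + 1728 + 1296 + 144)*2)*74 = (-69/15025*2)*74 = (-69*1/15025*2)*74 = -69/15025*2*74 = -138/15025*74 = -10212/15025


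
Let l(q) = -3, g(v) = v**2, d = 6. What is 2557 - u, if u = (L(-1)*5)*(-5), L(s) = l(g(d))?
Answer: 2482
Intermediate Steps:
L(s) = -3
u = 75 (u = -3*5*(-5) = -15*(-5) = 75)
2557 - u = 2557 - 1*75 = 2557 - 75 = 2482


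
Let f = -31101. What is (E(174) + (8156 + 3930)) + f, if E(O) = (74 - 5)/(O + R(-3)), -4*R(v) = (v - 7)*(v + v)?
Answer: -1007772/53 ≈ -19015.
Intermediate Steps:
R(v) = -v*(-7 + v)/2 (R(v) = -(v - 7)*(v + v)/4 = -(-7 + v)*2*v/4 = -v*(-7 + v)/2)
E(O) = 69/(-15 + O) (E(O) = (74 - 5)/(O + (½)*(-3)*(7 - 1*(-3))) = 69/(O + (½)*(-3)*(7 + 3)) = 69/(O + (½)*(-3)*10) = 69/(O - 15) = 69/(-15 + O))
(E(174) + (8156 + 3930)) + f = (69/(-15 + 174) + (8156 + 3930)) - 31101 = (69/159 + 12086) - 31101 = (69*(1/159) + 12086) - 31101 = (23/53 + 12086) - 31101 = 640581/53 - 31101 = -1007772/53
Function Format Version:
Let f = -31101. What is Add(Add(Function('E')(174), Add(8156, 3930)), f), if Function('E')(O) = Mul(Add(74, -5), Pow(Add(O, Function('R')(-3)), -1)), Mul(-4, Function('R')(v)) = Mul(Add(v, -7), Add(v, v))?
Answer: Rational(-1007772, 53) ≈ -19015.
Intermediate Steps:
Function('R')(v) = Mul(Rational(-1, 2), v, Add(-7, v)) (Function('R')(v) = Mul(Rational(-1, 4), Mul(Add(v, -7), Add(v, v))) = Mul(Rational(-1, 4), Mul(Add(-7, v), Mul(2, v))) = Mul(Rational(-1, 4), Mul(2, v, Add(-7, v))) = Mul(Rational(-1, 2), v, Add(-7, v)))
Function('E')(O) = Mul(69, Pow(Add(-15, O), -1)) (Function('E')(O) = Mul(Add(74, -5), Pow(Add(O, Mul(Rational(1, 2), -3, Add(7, Mul(-1, -3)))), -1)) = Mul(69, Pow(Add(O, Mul(Rational(1, 2), -3, Add(7, 3))), -1)) = Mul(69, Pow(Add(O, Mul(Rational(1, 2), -3, 10)), -1)) = Mul(69, Pow(Add(O, -15), -1)) = Mul(69, Pow(Add(-15, O), -1)))
Add(Add(Function('E')(174), Add(8156, 3930)), f) = Add(Add(Mul(69, Pow(Add(-15, 174), -1)), Add(8156, 3930)), -31101) = Add(Add(Mul(69, Pow(159, -1)), 12086), -31101) = Add(Add(Mul(69, Rational(1, 159)), 12086), -31101) = Add(Add(Rational(23, 53), 12086), -31101) = Add(Rational(640581, 53), -31101) = Rational(-1007772, 53)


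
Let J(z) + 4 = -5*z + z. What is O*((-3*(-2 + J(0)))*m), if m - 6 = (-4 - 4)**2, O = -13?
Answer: -16380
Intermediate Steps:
J(z) = -4 - 4*z (J(z) = -4 + (-5*z + z) = -4 - 4*z)
m = 70 (m = 6 + (-4 - 4)**2 = 6 + (-8)**2 = 6 + 64 = 70)
O*((-3*(-2 + J(0)))*m) = -13*(-3*(-2 + (-4 - 4*0)))*70 = -13*(-3*(-2 + (-4 + 0)))*70 = -13*(-3*(-2 - 4))*70 = -13*(-3*(-6))*70 = -234*70 = -13*1260 = -16380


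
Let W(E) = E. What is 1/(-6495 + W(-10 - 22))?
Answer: -1/6527 ≈ -0.00015321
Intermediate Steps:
1/(-6495 + W(-10 - 22)) = 1/(-6495 + (-10 - 22)) = 1/(-6495 - 32) = 1/(-6527) = -1/6527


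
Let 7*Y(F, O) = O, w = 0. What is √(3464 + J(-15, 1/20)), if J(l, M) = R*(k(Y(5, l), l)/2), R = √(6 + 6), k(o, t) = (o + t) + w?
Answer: 2*√(42434 - 210*√3)/7 ≈ 58.603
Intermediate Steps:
Y(F, O) = O/7
k(o, t) = o + t (k(o, t) = (o + t) + 0 = o + t)
R = 2*√3 (R = √12 = 2*√3 ≈ 3.4641)
J(l, M) = 8*l*√3/7 (J(l, M) = (2*√3)*((l/7 + l)/2) = (2*√3)*((8*l/7)*(½)) = (2*√3)*(4*l/7) = 8*l*√3/7)
√(3464 + J(-15, 1/20)) = √(3464 + (8/7)*(-15)*√3) = √(3464 - 120*√3/7)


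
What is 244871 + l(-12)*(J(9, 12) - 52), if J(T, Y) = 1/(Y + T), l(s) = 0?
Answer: 244871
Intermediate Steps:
J(T, Y) = 1/(T + Y)
244871 + l(-12)*(J(9, 12) - 52) = 244871 + 0*(1/(9 + 12) - 52) = 244871 + 0*(1/21 - 52) = 244871 + 0*(-1091/21) = 244871 + 0 = 244871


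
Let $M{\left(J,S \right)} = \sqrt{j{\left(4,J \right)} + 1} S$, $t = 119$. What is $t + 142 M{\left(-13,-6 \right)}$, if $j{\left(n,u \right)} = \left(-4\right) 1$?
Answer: $119 - 852 i \sqrt{3} \approx 119.0 - 1475.7 i$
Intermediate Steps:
$j{\left(n,u \right)} = -4$
$M{\left(J,S \right)} = i S \sqrt{3}$ ($M{\left(J,S \right)} = \sqrt{-4 + 1} S = \sqrt{-3} S = i \sqrt{3} S = i S \sqrt{3}$)
$t + 142 M{\left(-13,-6 \right)} = 119 + 142 i \left(-6\right) \sqrt{3} = 119 + 142 \left(- 6 i \sqrt{3}\right) = 119 - 852 i \sqrt{3}$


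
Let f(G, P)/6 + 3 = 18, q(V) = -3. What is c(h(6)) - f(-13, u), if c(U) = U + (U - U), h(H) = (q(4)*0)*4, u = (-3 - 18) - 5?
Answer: -90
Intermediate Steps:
u = -26 (u = -21 - 5 = -26)
h(H) = 0 (h(H) = -3*0*4 = 0*4 = 0)
f(G, P) = 90 (f(G, P) = -18 + 6*18 = -18 + 108 = 90)
c(U) = U (c(U) = U + 0 = U)
c(h(6)) - f(-13, u) = 0 - 1*90 = 0 - 90 = -90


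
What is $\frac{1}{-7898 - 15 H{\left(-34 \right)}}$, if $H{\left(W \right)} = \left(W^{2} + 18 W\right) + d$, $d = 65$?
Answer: $- \frac{1}{17033} \approx -5.871 \cdot 10^{-5}$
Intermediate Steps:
$H{\left(W \right)} = 65 + W^{2} + 18 W$ ($H{\left(W \right)} = \left(W^{2} + 18 W\right) + 65 = 65 + W^{2} + 18 W$)
$\frac{1}{-7898 - 15 H{\left(-34 \right)}} = \frac{1}{-7898 - 15 \left(65 + \left(-34\right)^{2} + 18 \left(-34\right)\right)} = \frac{1}{-7898 - 15 \left(65 + 1156 - 612\right)} = \frac{1}{-7898 - 9135} = \frac{1}{-17033} = - \frac{1}{17033}$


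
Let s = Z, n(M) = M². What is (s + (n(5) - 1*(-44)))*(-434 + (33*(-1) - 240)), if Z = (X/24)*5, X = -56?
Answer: -121604/3 ≈ -40535.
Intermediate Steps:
Z = -35/3 (Z = -56/24*5 = -56*1/24*5 = -7/3*5 = -35/3 ≈ -11.667)
s = -35/3 ≈ -11.667
(s + (n(5) - 1*(-44)))*(-434 + (33*(-1) - 240)) = (-35/3 + (5² - 1*(-44)))*(-434 + (33*(-1) - 240)) = (-35/3 + (25 + 44))*(-434 + (-33 - 240)) = (-35/3 + 69)*(-434 - 273) = (172/3)*(-707) = -121604/3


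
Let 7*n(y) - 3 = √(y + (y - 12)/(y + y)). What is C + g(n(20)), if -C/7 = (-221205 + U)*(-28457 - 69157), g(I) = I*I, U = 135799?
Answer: -14297648501914/245 + 6*√505/245 ≈ -5.8358e+10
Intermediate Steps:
n(y) = 3/7 + √(y + (-12 + y)/(2*y))/7 (n(y) = 3/7 + √(y + (y - 12)/(y + y))/7 = 3/7 + √(y + (-12 + y)/((2*y)))/7 = 3/7 + √(y + (-12 + y)*(1/(2*y)))/7 = 3/7 + √(y + (-12 + y)/(2*y))/7)
g(I) = I²
C = -58357748988 (C = -7*(-221205 + 135799)*(-28457 - 69157) = -(-597842)*(-97614) = -7*8336821284 = -58357748988)
C + g(n(20)) = -58357748988 + (3/7 + √2*√((-12 + 20*(1 + 2*20))/20)/14)² = -58357748988 + (3/7 + √2*√((-12 + 20*(1 + 40))/20)/14)² = -58357748988 + (3/7 + √2*√((-12 + 20*41)/20)/14)² = -58357748988 + (3/7 + √2*√((-12 + 820)/20)/14)² = -58357748988 + (3/7 + √2*√((1/20)*808)/14)² = -58357748988 + (3/7 + √2*√(202/5)/14)² = -58357748988 + (3/7 + √2*(√1010/5)/14)² = -58357748988 + (3/7 + √505/35)²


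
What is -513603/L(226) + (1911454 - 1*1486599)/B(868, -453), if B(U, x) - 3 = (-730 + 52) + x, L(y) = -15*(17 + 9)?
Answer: 68941789/73320 ≈ 940.29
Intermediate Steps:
L(y) = -390 (L(y) = -15*26 = -390)
B(U, x) = -675 + x (B(U, x) = 3 + ((-730 + 52) + x) = 3 + (-678 + x) = -675 + x)
-513603/L(226) + (1911454 - 1*1486599)/B(868, -453) = -513603/(-390) + (1911454 - 1*1486599)/(-675 - 453) = -513603*(-1/390) + (1911454 - 1486599)/(-1128) = 171201/130 + 424855*(-1/1128) = 171201/130 - 424855/1128 = 68941789/73320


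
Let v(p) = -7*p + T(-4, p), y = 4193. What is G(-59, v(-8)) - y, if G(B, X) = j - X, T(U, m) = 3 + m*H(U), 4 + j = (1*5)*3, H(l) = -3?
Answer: -4265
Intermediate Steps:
j = 11 (j = -4 + (1*5)*3 = -4 + 5*3 = -4 + 15 = 11)
T(U, m) = 3 - 3*m (T(U, m) = 3 + m*(-3) = 3 - 3*m)
v(p) = 3 - 10*p (v(p) = -7*p + (3 - 3*p) = 3 - 10*p)
G(B, X) = 11 - X
G(-59, v(-8)) - y = (11 - (3 - 10*(-8))) - 1*4193 = (11 - (3 + 80)) - 4193 = (11 - 1*83) - 4193 = (11 - 83) - 4193 = -72 - 4193 = -4265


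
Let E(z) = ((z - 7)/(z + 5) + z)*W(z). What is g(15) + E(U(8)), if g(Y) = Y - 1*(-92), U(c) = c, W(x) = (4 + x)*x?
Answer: 11471/13 ≈ 882.38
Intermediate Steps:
W(x) = x*(4 + x)
E(z) = z*(4 + z)*(z + (-7 + z)/(5 + z)) (E(z) = ((z - 7)/(z + 5) + z)*(z*(4 + z)) = ((-7 + z)/(5 + z) + z)*(z*(4 + z)) = (z + (-7 + z)/(5 + z))*(z*(4 + z)) = z*(4 + z)*(z + (-7 + z)/(5 + z)))
g(Y) = 92 + Y (g(Y) = Y + 92 = 92 + Y)
g(15) + E(U(8)) = (92 + 15) + 8*(4 + 8)*(-7 + 8² + 6*8)/(5 + 8) = 107 + 8*12*(-7 + 64 + 48)/13 = 107 + 8*(1/13)*12*105 = 107 + 10080/13 = 11471/13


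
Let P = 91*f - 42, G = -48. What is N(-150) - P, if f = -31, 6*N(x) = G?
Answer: 2855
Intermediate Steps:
N(x) = -8 (N(x) = (⅙)*(-48) = -8)
P = -2863 (P = 91*(-31) - 42 = -2821 - 42 = -2863)
N(-150) - P = -8 - 1*(-2863) = -8 + 2863 = 2855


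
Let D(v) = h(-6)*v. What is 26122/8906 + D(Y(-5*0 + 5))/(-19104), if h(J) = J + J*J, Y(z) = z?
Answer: 41474899/14178352 ≈ 2.9252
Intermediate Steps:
h(J) = J + J**2
D(v) = 30*v (D(v) = (-6*(1 - 6))*v = (-6*(-5))*v = 30*v)
26122/8906 + D(Y(-5*0 + 5))/(-19104) = 26122/8906 + (30*(-5*0 + 5))/(-19104) = 26122*(1/8906) + (30*(0 + 5))*(-1/19104) = 13061/4453 + (30*5)*(-1/19104) = 13061/4453 + 150*(-1/19104) = 13061/4453 - 25/3184 = 41474899/14178352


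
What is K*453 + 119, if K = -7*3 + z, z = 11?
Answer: -4411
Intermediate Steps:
K = -10 (K = -7*3 + 11 = -21 + 11 = -10)
K*453 + 119 = -10*453 + 119 = -4530 + 119 = -4411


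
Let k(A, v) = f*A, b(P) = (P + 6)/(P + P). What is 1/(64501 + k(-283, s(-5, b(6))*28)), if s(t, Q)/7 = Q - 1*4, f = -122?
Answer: 1/99027 ≈ 1.0098e-5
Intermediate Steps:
b(P) = (6 + P)/(2*P) (b(P) = (6 + P)/((2*P)) = (6 + P)*(1/(2*P)) = (6 + P)/(2*P))
s(t, Q) = -28 + 7*Q (s(t, Q) = 7*(Q - 1*4) = 7*(Q - 4) = 7*(-4 + Q) = -28 + 7*Q)
k(A, v) = -122*A
1/(64501 + k(-283, s(-5, b(6))*28)) = 1/(64501 - 122*(-283)) = 1/(64501 + 34526) = 1/99027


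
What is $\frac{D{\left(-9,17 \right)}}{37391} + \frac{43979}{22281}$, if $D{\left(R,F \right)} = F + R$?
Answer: $\frac{1644597037}{833108871} \approx 1.974$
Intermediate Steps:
$\frac{D{\left(-9,17 \right)}}{37391} + \frac{43979}{22281} = \frac{17 - 9}{37391} + \frac{43979}{22281} = 8 \cdot \frac{1}{37391} + 43979 \cdot \frac{1}{22281} = \frac{8}{37391} + \frac{43979}{22281} = \frac{1644597037}{833108871}$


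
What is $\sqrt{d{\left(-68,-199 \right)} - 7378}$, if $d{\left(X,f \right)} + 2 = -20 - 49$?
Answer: $i \sqrt{7449} \approx 86.308 i$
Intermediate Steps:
$d{\left(X,f \right)} = -71$ ($d{\left(X,f \right)} = -2 - 69 = -71$)
$\sqrt{d{\left(-68,-199 \right)} - 7378} = \sqrt{-71 - 7378} = \sqrt{-7449} = i \sqrt{7449}$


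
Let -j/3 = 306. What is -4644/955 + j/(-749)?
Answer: -2601666/715295 ≈ -3.6372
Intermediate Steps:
j = -918 (j = -3*306 = -918)
-4644/955 + j/(-749) = -4644/955 - 918/(-749) = -4644*1/955 - 918*(-1/749) = -4644/955 + 918/749 = -2601666/715295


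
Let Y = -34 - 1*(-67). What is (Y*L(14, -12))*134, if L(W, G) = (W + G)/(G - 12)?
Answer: -737/2 ≈ -368.50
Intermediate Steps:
Y = 33 (Y = -34 + 67 = 33)
L(W, G) = (G + W)/(-12 + G)
(Y*L(14, -12))*134 = (33*((-12 + 14)/(-12 - 12)))*134 = (33*(2/(-24)))*134 = (33*(-1/24*2))*134 = (33*(-1/12))*134 = -11/4*134 = -737/2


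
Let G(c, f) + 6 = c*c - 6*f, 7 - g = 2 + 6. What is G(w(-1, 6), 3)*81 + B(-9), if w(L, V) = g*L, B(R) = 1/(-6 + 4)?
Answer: -3727/2 ≈ -1863.5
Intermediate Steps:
B(R) = -½ (B(R) = 1/(-2) = -½)
g = -1 (g = 7 - (2 + 6) = 7 - 1*8 = 7 - 8 = -1)
w(L, V) = -L
G(c, f) = -6 + c² - 6*f (G(c, f) = -6 + (c*c - 6*f) = -6 + (c² - 6*f) = -6 + c² - 6*f)
G(w(-1, 6), 3)*81 + B(-9) = (-6 + (-1*(-1))² - 6*3)*81 - ½ = (-6 + 1² - 18)*81 - ½ = (-6 + 1 - 18)*81 - ½ = -23*81 - ½ = -1863 - ½ = -3727/2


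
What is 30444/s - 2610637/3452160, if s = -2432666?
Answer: -3227952713641/4198976129280 ≈ -0.76875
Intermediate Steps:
30444/s - 2610637/3452160 = 30444/(-2432666) - 2610637/3452160 = 30444*(-1/2432666) - 2610637*1/3452160 = -15222/1216333 - 2610637/3452160 = -3227952713641/4198976129280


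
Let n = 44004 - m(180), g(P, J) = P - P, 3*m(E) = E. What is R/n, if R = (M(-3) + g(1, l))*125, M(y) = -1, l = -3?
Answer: -125/43944 ≈ -0.0028445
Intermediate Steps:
m(E) = E/3
g(P, J) = 0
R = -125 (R = (-1 + 0)*125 = -1*125 = -125)
n = 43944 (n = 44004 - 180/3 = 44004 - 1*60 = 44004 - 60 = 43944)
R/n = -125/43944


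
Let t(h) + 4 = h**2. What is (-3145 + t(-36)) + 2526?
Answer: 673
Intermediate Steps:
t(h) = -4 + h**2
(-3145 + t(-36)) + 2526 = (-3145 + (-4 + (-36)**2)) + 2526 = (-3145 + (-4 + 1296)) + 2526 = (-3145 + 1292) + 2526 = -1853 + 2526 = 673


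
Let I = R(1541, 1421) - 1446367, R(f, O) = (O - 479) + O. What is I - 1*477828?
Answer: -1921832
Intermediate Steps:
R(f, O) = -479 + 2*O (R(f, O) = (-479 + O) + O = -479 + 2*O)
I = -1444004 (I = (-479 + 2*1421) - 1446367 = (-479 + 2842) - 1446367 = 2363 - 1446367 = -1444004)
I - 1*477828 = -1444004 - 1*477828 = -1444004 - 477828 = -1921832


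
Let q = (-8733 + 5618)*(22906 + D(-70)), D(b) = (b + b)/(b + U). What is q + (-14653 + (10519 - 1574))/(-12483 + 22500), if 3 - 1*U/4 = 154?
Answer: -240867843126956/3375729 ≈ -7.1353e+7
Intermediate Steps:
U = -604 (U = 12 - 4*154 = 12 - 616 = -604)
D(b) = 2*b/(-604 + b) (D(b) = (b + b)/(b - 604) = (2*b)/(-604 + b) = 2*b/(-604 + b))
q = -24045906080/337 (q = (-8733 + 5618)*(22906 + 2*(-70)/(-604 - 70)) = -3115*(22906 + 2*(-70)/(-674)) = -3115*(22906 + 2*(-70)*(-1/674)) = -3115*(22906 + 70/337) = -3115*7719392/337 = -24045906080/337 ≈ -7.1353e+7)
q + (-14653 + (10519 - 1574))/(-12483 + 22500) = -24045906080/337 + (-14653 + (10519 - 1574))/(-12483 + 22500) = -24045906080/337 + (-14653 + 8945)/10017 = -24045906080/337 - 5708*1/10017 = -24045906080/337 - 5708/10017 = -240867843126956/3375729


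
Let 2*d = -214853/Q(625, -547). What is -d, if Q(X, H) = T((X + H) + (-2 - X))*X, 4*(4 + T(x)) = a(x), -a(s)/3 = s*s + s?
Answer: -214853/282053750 ≈ -0.00076174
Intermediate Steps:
a(s) = -3*s - 3*s**2 (a(s) = -3*(s*s + s) = -3*(s**2 + s) = -3*(s + s**2) = -3*s - 3*s**2)
T(x) = -4 - 3*x*(1 + x)/4 (T(x) = -4 + (-3*x*(1 + x))/4 = -4 - 3*x*(1 + x)/4)
Q(X, H) = X*(-4 - 3*(-1 + H)*(-2 + H)/4) (Q(X, H) = (-4 - 3*((X + H) + (-2 - X))*(1 + ((X + H) + (-2 - X)))/4)*X = (-4 - 3*((H + X) + (-2 - X))*(1 + ((H + X) + (-2 - X)))/4)*X = (-4 - 3*(-2 + H)*(1 + (-2 + H))/4)*X = (-4 - 3*(-2 + H)*(-1 + H)/4)*X = (-4 - 3*(-1 + H)*(-2 + H)/4)*X = X*(-4 - 3*(-1 + H)*(-2 + H)/4))
d = 214853/282053750 (d = (-214853*4/(625*(-22 - 3*(-547)**2 + 9*(-547))))/2 = (-214853*4/(625*(-22 - 3*299209 - 4923)))/2 = (-214853*4/(625*(-22 - 897627 - 4923)))/2 = (-214853/((1/4)*625*(-902572)))/2 = (-214853/(-141026875))/2 = (-214853*(-1/141026875))/2 = (1/2)*(214853/141026875) = 214853/282053750 ≈ 0.00076174)
-d = -1*214853/282053750 = -214853/282053750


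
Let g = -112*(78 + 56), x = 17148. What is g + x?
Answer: 2140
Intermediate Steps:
g = -15008 (g = -112*134 = -15008)
g + x = -15008 + 17148 = 2140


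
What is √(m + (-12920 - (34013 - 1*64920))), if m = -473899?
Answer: 2*I*√113978 ≈ 675.21*I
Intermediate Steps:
√(m + (-12920 - (34013 - 1*64920))) = √(-473899 + (-12920 - (34013 - 1*64920))) = √(-473899 + (-12920 - (34013 - 64920))) = √(-473899 + (-12920 - 1*(-30907))) = √(-473899 + (-12920 + 30907)) = √(-473899 + 17987) = √(-455912) = 2*I*√113978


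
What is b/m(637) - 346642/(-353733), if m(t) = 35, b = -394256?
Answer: -139449225178/12380655 ≈ -11263.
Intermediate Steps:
b/m(637) - 346642/(-353733) = -394256/35 - 346642/(-353733) = -394256*1/35 - 346642*(-1/353733) = -394256/35 + 346642/353733 = -139449225178/12380655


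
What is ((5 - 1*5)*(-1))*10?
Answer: 0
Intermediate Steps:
((5 - 1*5)*(-1))*10 = ((5 - 5)*(-1))*10 = (0*(-1))*10 = 0*10 = 0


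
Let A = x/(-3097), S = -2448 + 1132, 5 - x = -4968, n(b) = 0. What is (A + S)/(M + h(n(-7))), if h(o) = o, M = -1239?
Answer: 4080625/3837183 ≈ 1.0634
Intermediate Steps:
x = 4973 (x = 5 - 1*(-4968) = 5 + 4968 = 4973)
S = -1316
A = -4973/3097 (A = 4973/(-3097) = 4973*(-1/3097) = -4973/3097 ≈ -1.6057)
(A + S)/(M + h(n(-7))) = (-4973/3097 - 1316)/(-1239 + 0) = -4080625/3097/(-1239) = -4080625/3097*(-1/1239) = 4080625/3837183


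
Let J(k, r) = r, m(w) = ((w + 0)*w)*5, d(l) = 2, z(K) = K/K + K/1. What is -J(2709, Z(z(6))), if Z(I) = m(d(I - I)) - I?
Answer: -13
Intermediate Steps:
z(K) = 1 + K (z(K) = 1 + K*1 = 1 + K)
m(w) = 5*w² (m(w) = (w*w)*5 = w²*5 = 5*w²)
Z(I) = 20 - I (Z(I) = 5*2² - I = 5*4 - I = 20 - I)
-J(2709, Z(z(6))) = -(20 - (1 + 6)) = -(20 - 1*7) = -(20 - 7) = -1*13 = -13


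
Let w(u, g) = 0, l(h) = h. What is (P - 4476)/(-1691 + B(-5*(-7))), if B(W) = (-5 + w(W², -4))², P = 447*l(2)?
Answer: 1791/833 ≈ 2.1501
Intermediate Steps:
P = 894 (P = 447*2 = 894)
B(W) = 25 (B(W) = (-5 + 0)² = (-5)² = 25)
(P - 4476)/(-1691 + B(-5*(-7))) = (894 - 4476)/(-1691 + 25) = -3582/(-1666) = -3582*(-1/1666) = 1791/833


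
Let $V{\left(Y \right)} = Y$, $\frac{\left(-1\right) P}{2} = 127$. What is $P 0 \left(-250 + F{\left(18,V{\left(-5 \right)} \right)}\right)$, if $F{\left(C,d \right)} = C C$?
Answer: $0$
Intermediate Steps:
$P = -254$ ($P = \left(-2\right) 127 = -254$)
$F{\left(C,d \right)} = C^{2}$
$P 0 \left(-250 + F{\left(18,V{\left(-5 \right)} \right)}\right) = \left(-254\right) 0 \left(-250 + 18^{2}\right) = 0 \left(-250 + 324\right) = 0 \cdot 74 = 0$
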